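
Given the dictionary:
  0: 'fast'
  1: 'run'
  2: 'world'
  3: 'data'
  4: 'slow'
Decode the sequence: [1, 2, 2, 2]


Look up each index in the dictionary:
  1 -> 'run'
  2 -> 'world'
  2 -> 'world'
  2 -> 'world'

Decoded: "run world world world"


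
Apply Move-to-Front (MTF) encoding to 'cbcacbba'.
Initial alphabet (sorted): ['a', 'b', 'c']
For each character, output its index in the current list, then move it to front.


MTF encoding:
'c': index 2 in ['a', 'b', 'c'] -> ['c', 'a', 'b']
'b': index 2 in ['c', 'a', 'b'] -> ['b', 'c', 'a']
'c': index 1 in ['b', 'c', 'a'] -> ['c', 'b', 'a']
'a': index 2 in ['c', 'b', 'a'] -> ['a', 'c', 'b']
'c': index 1 in ['a', 'c', 'b'] -> ['c', 'a', 'b']
'b': index 2 in ['c', 'a', 'b'] -> ['b', 'c', 'a']
'b': index 0 in ['b', 'c', 'a'] -> ['b', 'c', 'a']
'a': index 2 in ['b', 'c', 'a'] -> ['a', 'b', 'c']


Output: [2, 2, 1, 2, 1, 2, 0, 2]


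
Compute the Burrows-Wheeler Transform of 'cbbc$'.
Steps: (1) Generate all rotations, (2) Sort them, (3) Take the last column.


Rotations (sorted):
  0: $cbbc -> last char: c
  1: bbc$c -> last char: c
  2: bc$cb -> last char: b
  3: c$cbb -> last char: b
  4: cbbc$ -> last char: $


BWT = ccbb$


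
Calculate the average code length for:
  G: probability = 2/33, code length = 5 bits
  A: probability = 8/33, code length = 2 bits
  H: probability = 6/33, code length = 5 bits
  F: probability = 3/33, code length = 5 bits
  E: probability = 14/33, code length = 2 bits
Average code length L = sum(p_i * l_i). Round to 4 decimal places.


Weighted contributions p_i * l_i:
  G: (2/33) * 5 = 10/33
  A: (8/33) * 2 = 16/33
  H: (6/33) * 5 = 30/33
  F: (3/33) * 5 = 15/33
  E: (14/33) * 2 = 28/33
Sum = (10 + 16 + 30 + 15 + 28)/33 = 99/33

L = 99/33 = 3.0000 bits/symbol


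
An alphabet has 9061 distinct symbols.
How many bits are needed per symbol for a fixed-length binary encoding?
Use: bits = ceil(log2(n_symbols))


log2(9061) = 13.1455
Bracket: 2^13 = 8192 < 9061 <= 2^14 = 16384
So ceil(log2(9061)) = 14

bits = ceil(log2(9061)) = ceil(13.1455) = 14 bits


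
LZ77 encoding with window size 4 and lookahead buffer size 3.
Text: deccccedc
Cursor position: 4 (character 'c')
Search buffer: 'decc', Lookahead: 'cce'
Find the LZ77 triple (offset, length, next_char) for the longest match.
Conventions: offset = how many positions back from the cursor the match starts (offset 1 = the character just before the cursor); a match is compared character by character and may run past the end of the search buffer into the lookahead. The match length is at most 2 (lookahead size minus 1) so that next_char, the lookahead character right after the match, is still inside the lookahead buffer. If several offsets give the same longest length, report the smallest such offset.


Try each offset into the search buffer:
  offset=1 (pos 3, char 'c'): match length 2
  offset=2 (pos 2, char 'c'): match length 2
  offset=3 (pos 1, char 'e'): match length 0
  offset=4 (pos 0, char 'd'): match length 0
Longest match has length 2, found at offsets 1, 2; take the smallest, offset 1.
next_char = character at position 4 + 2 = 6 -> 'e'

Best match: offset=1, length=2 (matching 'cc' starting at position 3)
LZ77 triple: (1, 2, 'e')


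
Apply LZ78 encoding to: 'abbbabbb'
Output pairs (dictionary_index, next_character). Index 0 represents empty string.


LZ78 encoding steps:
Dictionary: {0: ''}
Step 1: w='' (idx 0), next='a' -> output (0, 'a'), add 'a' as idx 1
Step 2: w='' (idx 0), next='b' -> output (0, 'b'), add 'b' as idx 2
Step 3: w='b' (idx 2), next='b' -> output (2, 'b'), add 'bb' as idx 3
Step 4: w='a' (idx 1), next='b' -> output (1, 'b'), add 'ab' as idx 4
Step 5: w='bb' (idx 3), end of input -> output (3, '')


Encoded: [(0, 'a'), (0, 'b'), (2, 'b'), (1, 'b'), (3, '')]


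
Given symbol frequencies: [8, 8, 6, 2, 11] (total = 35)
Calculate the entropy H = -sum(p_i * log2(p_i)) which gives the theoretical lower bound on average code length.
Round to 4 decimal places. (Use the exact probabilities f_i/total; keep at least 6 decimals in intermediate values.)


Per-symbol terms -p_i * log2(p_i) with p_i = f_i/35:
  p = 8/35 = 0.228571: log2(p) = -2.129283, -p*log2(p) = 0.486693
  p = 8/35 = 0.228571: log2(p) = -2.129283, -p*log2(p) = 0.486693
  p = 6/35 = 0.171429: log2(p) = -2.544321, -p*log2(p) = 0.436169
  p = 2/35 = 0.057143: log2(p) = -4.129283, -p*log2(p) = 0.235959
  p = 11/35 = 0.314286: log2(p) = -1.669851, -p*log2(p) = 0.524810
H = 0.486693 + 0.486693 + 0.436169 + 0.235959 + 0.524810 = 2.170324

H = 2.1703 bits/symbol


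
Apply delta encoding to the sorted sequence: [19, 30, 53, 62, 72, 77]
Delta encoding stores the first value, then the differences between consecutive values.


First value: 19
Deltas:
  30 - 19 = 11
  53 - 30 = 23
  62 - 53 = 9
  72 - 62 = 10
  77 - 72 = 5


Delta encoded: [19, 11, 23, 9, 10, 5]


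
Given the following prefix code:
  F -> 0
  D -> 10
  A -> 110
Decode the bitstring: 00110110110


Decoding step by step:
Bits 0 -> F
Bits 0 -> F
Bits 110 -> A
Bits 110 -> A
Bits 110 -> A


Decoded message: FFAAA


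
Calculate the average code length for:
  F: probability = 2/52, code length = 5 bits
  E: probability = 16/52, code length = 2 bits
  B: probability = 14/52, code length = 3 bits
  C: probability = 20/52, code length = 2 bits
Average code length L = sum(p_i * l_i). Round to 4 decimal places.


Weighted contributions p_i * l_i:
  F: (2/52) * 5 = 10/52
  E: (16/52) * 2 = 32/52
  B: (14/52) * 3 = 42/52
  C: (20/52) * 2 = 40/52
Sum = (10 + 32 + 42 + 40)/52 = 124/52

L = 124/52 = 2.3846 bits/symbol


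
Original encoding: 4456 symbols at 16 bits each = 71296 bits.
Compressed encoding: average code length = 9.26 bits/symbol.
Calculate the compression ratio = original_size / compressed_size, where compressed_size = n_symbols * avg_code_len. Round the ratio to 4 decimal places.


original_size = n_symbols * orig_bits = 4456 * 16 = 71296 bits
compressed_size = n_symbols * avg_code_len = 4456 * 9.26 = 41262.56 bits
ratio = original_size / compressed_size = 71296 / 41262.56 = 1.7279

Compression ratio = 1.7279


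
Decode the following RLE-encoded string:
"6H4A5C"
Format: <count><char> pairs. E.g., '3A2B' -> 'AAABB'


Expanding each <count><char> pair:
  6H -> 'HHHHHH'
  4A -> 'AAAA'
  5C -> 'CCCCC'

Decoded = HHHHHHAAAACCCCC


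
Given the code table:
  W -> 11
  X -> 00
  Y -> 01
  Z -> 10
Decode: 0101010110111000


Decoding:
01 -> Y
01 -> Y
01 -> Y
01 -> Y
10 -> Z
11 -> W
10 -> Z
00 -> X


Result: YYYYZWZX


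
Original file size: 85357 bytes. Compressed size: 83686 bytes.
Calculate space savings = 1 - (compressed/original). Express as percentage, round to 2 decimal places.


ratio = compressed/original = 83686/85357 = 0.980423
savings = 1 - ratio = 1 - 0.980423 = 0.019577
as a percentage: 0.019577 * 100 = 1.96%

Space savings = 1 - 83686/85357 = 1.96%


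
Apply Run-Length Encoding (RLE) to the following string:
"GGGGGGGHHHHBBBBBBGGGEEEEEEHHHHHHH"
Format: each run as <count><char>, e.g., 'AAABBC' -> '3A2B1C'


Scanning runs left to right:
  i=0: run of 'G' x 7 -> '7G'
  i=7: run of 'H' x 4 -> '4H'
  i=11: run of 'B' x 6 -> '6B'
  i=17: run of 'G' x 3 -> '3G'
  i=20: run of 'E' x 6 -> '6E'
  i=26: run of 'H' x 7 -> '7H'

RLE = 7G4H6B3G6E7H


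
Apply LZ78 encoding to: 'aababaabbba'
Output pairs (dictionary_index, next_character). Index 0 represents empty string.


LZ78 encoding steps:
Dictionary: {0: ''}
Step 1: w='' (idx 0), next='a' -> output (0, 'a'), add 'a' as idx 1
Step 2: w='a' (idx 1), next='b' -> output (1, 'b'), add 'ab' as idx 2
Step 3: w='ab' (idx 2), next='a' -> output (2, 'a'), add 'aba' as idx 3
Step 4: w='ab' (idx 2), next='b' -> output (2, 'b'), add 'abb' as idx 4
Step 5: w='' (idx 0), next='b' -> output (0, 'b'), add 'b' as idx 5
Step 6: w='a' (idx 1), end of input -> output (1, '')


Encoded: [(0, 'a'), (1, 'b'), (2, 'a'), (2, 'b'), (0, 'b'), (1, '')]


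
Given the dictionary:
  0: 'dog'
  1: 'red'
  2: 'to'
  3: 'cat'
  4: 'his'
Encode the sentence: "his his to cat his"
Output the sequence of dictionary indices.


Look up each word in the dictionary:
  'his' -> 4
  'his' -> 4
  'to' -> 2
  'cat' -> 3
  'his' -> 4

Encoded: [4, 4, 2, 3, 4]


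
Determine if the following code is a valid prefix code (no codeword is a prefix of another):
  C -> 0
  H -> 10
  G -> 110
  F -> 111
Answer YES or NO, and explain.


Checking each pair (does one codeword prefix another?):
  C='0' vs H='10': no prefix
  C='0' vs G='110': no prefix
  C='0' vs F='111': no prefix
  H='10' vs C='0': no prefix
  H='10' vs G='110': no prefix
  H='10' vs F='111': no prefix
  G='110' vs C='0': no prefix
  G='110' vs H='10': no prefix
  G='110' vs F='111': no prefix
  F='111' vs C='0': no prefix
  F='111' vs H='10': no prefix
  F='111' vs G='110': no prefix
No violation found over all pairs.

YES -- this is a valid prefix code. No codeword is a prefix of any other codeword.


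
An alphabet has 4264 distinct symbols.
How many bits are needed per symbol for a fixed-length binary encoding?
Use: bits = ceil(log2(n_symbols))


log2(4264) = 12.058
Bracket: 2^12 = 4096 < 4264 <= 2^13 = 8192
So ceil(log2(4264)) = 13

bits = ceil(log2(4264)) = ceil(12.058) = 13 bits


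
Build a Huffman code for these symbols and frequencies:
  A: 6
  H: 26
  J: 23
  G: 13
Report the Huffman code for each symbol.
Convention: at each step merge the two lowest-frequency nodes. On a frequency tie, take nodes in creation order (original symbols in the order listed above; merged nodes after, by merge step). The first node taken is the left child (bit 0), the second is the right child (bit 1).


Huffman tree construction:
Step 1: Merge A(6) + G(13) = 19
Step 2: Merge (A+G)(19) + J(23) = 42
Step 3: Merge H(26) + ((A+G)+J)(42) = 68
Read each symbol's code off the tree from the root (left child = 0, right child = 1).

Codes:
  A: 100 (length 3)
  H: 0 (length 1)
  J: 11 (length 2)
  G: 101 (length 3)
Average code length: 129/68 = 1.8971 bits/symbol


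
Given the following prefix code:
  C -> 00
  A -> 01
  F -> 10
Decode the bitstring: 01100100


Decoding step by step:
Bits 01 -> A
Bits 10 -> F
Bits 01 -> A
Bits 00 -> C


Decoded message: AFAC


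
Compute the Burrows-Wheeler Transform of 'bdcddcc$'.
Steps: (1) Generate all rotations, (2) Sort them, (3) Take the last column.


Rotations (sorted):
  0: $bdcddcc -> last char: c
  1: bdcddcc$ -> last char: $
  2: c$bdcddc -> last char: c
  3: cc$bdcdd -> last char: d
  4: cddcc$bd -> last char: d
  5: dcc$bdcd -> last char: d
  6: dcddcc$b -> last char: b
  7: ddcc$bdc -> last char: c


BWT = c$cdddbc


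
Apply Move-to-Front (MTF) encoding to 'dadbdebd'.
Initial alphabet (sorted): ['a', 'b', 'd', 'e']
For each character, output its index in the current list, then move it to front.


MTF encoding:
'd': index 2 in ['a', 'b', 'd', 'e'] -> ['d', 'a', 'b', 'e']
'a': index 1 in ['d', 'a', 'b', 'e'] -> ['a', 'd', 'b', 'e']
'd': index 1 in ['a', 'd', 'b', 'e'] -> ['d', 'a', 'b', 'e']
'b': index 2 in ['d', 'a', 'b', 'e'] -> ['b', 'd', 'a', 'e']
'd': index 1 in ['b', 'd', 'a', 'e'] -> ['d', 'b', 'a', 'e']
'e': index 3 in ['d', 'b', 'a', 'e'] -> ['e', 'd', 'b', 'a']
'b': index 2 in ['e', 'd', 'b', 'a'] -> ['b', 'e', 'd', 'a']
'd': index 2 in ['b', 'e', 'd', 'a'] -> ['d', 'b', 'e', 'a']


Output: [2, 1, 1, 2, 1, 3, 2, 2]


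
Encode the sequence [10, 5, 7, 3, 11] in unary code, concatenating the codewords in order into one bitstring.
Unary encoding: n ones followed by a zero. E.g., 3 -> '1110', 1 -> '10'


Encode each number as n ones followed by a terminating 0:
  10 -> 11111111110 (11 bits)
  5 -> 111110 (6 bits)
  7 -> 11111110 (8 bits)
  3 -> 1110 (4 bits)
  11 -> 111111111110 (12 bits)
Total length = 11 + 6 + 8 + 4 + 12 = 41 bits.

Unary([10, 5, 7, 3, 11]) = 11111111110111110111111101110111111111110 (41 bits)


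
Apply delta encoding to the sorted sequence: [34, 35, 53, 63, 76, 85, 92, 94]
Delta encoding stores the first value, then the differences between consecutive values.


First value: 34
Deltas:
  35 - 34 = 1
  53 - 35 = 18
  63 - 53 = 10
  76 - 63 = 13
  85 - 76 = 9
  92 - 85 = 7
  94 - 92 = 2


Delta encoded: [34, 1, 18, 10, 13, 9, 7, 2]


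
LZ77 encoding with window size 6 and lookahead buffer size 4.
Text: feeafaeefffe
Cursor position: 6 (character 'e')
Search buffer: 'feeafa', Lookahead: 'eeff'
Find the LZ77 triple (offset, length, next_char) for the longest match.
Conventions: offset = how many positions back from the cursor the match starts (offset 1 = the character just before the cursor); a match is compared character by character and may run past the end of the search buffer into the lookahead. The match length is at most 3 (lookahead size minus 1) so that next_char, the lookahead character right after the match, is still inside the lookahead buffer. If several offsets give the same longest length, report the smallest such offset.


Try each offset into the search buffer:
  offset=1 (pos 5, char 'a'): match length 0
  offset=2 (pos 4, char 'f'): match length 0
  offset=3 (pos 3, char 'a'): match length 0
  offset=4 (pos 2, char 'e'): match length 1
  offset=5 (pos 1, char 'e'): match length 2
  offset=6 (pos 0, char 'f'): match length 0
Longest match has length 2 at offset 5.
next_char = character at position 6 + 2 = 8 -> 'f'

Best match: offset=5, length=2 (matching 'ee' starting at position 1)
LZ77 triple: (5, 2, 'f')


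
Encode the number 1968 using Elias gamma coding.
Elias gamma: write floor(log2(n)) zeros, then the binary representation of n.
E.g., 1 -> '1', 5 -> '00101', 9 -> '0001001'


num_bits = floor(log2(1968)) + 1 = 11
leading_zeros = num_bits - 1 = 10
binary(1968) = 11110110000

Elias gamma(1968) = '0000000000' + '11110110000' = 000000000011110110000 (21 bits)


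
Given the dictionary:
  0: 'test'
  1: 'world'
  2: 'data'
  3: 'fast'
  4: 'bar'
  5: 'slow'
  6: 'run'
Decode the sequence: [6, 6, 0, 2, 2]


Look up each index in the dictionary:
  6 -> 'run'
  6 -> 'run'
  0 -> 'test'
  2 -> 'data'
  2 -> 'data'

Decoded: "run run test data data"


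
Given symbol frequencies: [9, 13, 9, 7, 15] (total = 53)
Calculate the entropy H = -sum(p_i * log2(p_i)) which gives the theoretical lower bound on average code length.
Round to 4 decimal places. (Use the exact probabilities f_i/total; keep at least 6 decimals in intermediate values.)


Per-symbol terms -p_i * log2(p_i) with p_i = f_i/53:
  p = 9/53 = 0.169811: log2(p) = -2.557995, -p*log2(p) = 0.434377
  p = 13/53 = 0.245283: log2(p) = -2.027481, -p*log2(p) = 0.497307
  p = 9/53 = 0.169811: log2(p) = -2.557995, -p*log2(p) = 0.434377
  p = 7/53 = 0.132075: log2(p) = -2.920566, -p*log2(p) = 0.385735
  p = 15/53 = 0.283019: log2(p) = -1.821030, -p*log2(p) = 0.515386
H = 0.434377 + 0.497307 + 0.434377 + 0.385735 + 0.515386 = 2.267182

H = 2.2672 bits/symbol


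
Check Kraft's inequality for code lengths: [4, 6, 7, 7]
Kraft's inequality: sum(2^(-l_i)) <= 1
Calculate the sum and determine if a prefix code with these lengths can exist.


Sum = 2^(-4) + 2^(-6) + 2^(-7) + 2^(-7)
    = 0.0625 + 0.015625 + 0.0078125 + 0.0078125
    = 12/128 = 0.09375
Since 0.09375 <= 1, Kraft's inequality IS satisfied.
A prefix code with these lengths CAN exist.

Kraft sum = 0.09375. Satisfied.


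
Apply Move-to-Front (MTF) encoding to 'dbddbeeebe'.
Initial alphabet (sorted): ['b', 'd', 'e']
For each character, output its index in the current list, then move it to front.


MTF encoding:
'd': index 1 in ['b', 'd', 'e'] -> ['d', 'b', 'e']
'b': index 1 in ['d', 'b', 'e'] -> ['b', 'd', 'e']
'd': index 1 in ['b', 'd', 'e'] -> ['d', 'b', 'e']
'd': index 0 in ['d', 'b', 'e'] -> ['d', 'b', 'e']
'b': index 1 in ['d', 'b', 'e'] -> ['b', 'd', 'e']
'e': index 2 in ['b', 'd', 'e'] -> ['e', 'b', 'd']
'e': index 0 in ['e', 'b', 'd'] -> ['e', 'b', 'd']
'e': index 0 in ['e', 'b', 'd'] -> ['e', 'b', 'd']
'b': index 1 in ['e', 'b', 'd'] -> ['b', 'e', 'd']
'e': index 1 in ['b', 'e', 'd'] -> ['e', 'b', 'd']


Output: [1, 1, 1, 0, 1, 2, 0, 0, 1, 1]


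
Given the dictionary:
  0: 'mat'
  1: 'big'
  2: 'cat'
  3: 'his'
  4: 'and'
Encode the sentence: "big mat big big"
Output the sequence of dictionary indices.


Look up each word in the dictionary:
  'big' -> 1
  'mat' -> 0
  'big' -> 1
  'big' -> 1

Encoded: [1, 0, 1, 1]


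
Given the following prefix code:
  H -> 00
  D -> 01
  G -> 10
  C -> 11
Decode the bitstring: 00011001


Decoding step by step:
Bits 00 -> H
Bits 01 -> D
Bits 10 -> G
Bits 01 -> D


Decoded message: HDGD


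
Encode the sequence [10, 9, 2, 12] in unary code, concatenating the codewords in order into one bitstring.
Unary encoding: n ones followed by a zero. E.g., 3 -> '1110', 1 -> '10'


Encode each number as n ones followed by a terminating 0:
  10 -> 11111111110 (11 bits)
  9 -> 1111111110 (10 bits)
  2 -> 110 (3 bits)
  12 -> 1111111111110 (13 bits)
Total length = 11 + 10 + 3 + 13 = 37 bits.

Unary([10, 9, 2, 12]) = 1111111111011111111101101111111111110 (37 bits)


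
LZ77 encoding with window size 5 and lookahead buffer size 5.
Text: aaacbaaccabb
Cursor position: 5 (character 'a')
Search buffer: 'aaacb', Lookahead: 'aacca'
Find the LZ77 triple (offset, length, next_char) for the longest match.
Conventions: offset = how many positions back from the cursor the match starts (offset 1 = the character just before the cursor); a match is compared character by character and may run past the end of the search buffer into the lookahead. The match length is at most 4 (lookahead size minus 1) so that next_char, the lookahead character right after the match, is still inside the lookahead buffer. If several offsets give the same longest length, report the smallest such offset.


Try each offset into the search buffer:
  offset=1 (pos 4, char 'b'): match length 0
  offset=2 (pos 3, char 'c'): match length 0
  offset=3 (pos 2, char 'a'): match length 1
  offset=4 (pos 1, char 'a'): match length 3
  offset=5 (pos 0, char 'a'): match length 2
Longest match has length 3 at offset 4.
next_char = character at position 5 + 3 = 8 -> 'c'

Best match: offset=4, length=3 (matching 'aac' starting at position 1)
LZ77 triple: (4, 3, 'c')


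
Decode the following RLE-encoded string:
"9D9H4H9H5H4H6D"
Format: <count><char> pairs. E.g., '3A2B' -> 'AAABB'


Expanding each <count><char> pair:
  9D -> 'DDDDDDDDD'
  9H -> 'HHHHHHHHH'
  4H -> 'HHHH'
  9H -> 'HHHHHHHHH'
  5H -> 'HHHHH'
  4H -> 'HHHH'
  6D -> 'DDDDDD'

Decoded = DDDDDDDDDHHHHHHHHHHHHHHHHHHHHHHHHHHHHHHHDDDDDD


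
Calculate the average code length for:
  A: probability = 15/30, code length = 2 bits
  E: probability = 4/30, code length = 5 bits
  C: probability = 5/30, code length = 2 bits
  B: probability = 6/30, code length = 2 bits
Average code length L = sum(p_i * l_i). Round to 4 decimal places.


Weighted contributions p_i * l_i:
  A: (15/30) * 2 = 30/30
  E: (4/30) * 5 = 20/30
  C: (5/30) * 2 = 10/30
  B: (6/30) * 2 = 12/30
Sum = (30 + 20 + 10 + 12)/30 = 72/30

L = 72/30 = 2.4000 bits/symbol


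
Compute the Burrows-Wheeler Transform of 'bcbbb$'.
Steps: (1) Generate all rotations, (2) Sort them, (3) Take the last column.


Rotations (sorted):
  0: $bcbbb -> last char: b
  1: b$bcbb -> last char: b
  2: bb$bcb -> last char: b
  3: bbb$bc -> last char: c
  4: bcbbb$ -> last char: $
  5: cbbb$b -> last char: b


BWT = bbbc$b


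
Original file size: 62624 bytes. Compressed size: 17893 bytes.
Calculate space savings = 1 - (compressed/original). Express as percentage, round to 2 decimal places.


ratio = compressed/original = 17893/62624 = 0.285721
savings = 1 - ratio = 1 - 0.285721 = 0.714279
as a percentage: 0.714279 * 100 = 71.43%

Space savings = 1 - 17893/62624 = 71.43%


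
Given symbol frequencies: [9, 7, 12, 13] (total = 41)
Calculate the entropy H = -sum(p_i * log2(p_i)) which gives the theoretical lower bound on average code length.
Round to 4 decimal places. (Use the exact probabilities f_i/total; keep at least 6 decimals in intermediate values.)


Per-symbol terms -p_i * log2(p_i) with p_i = f_i/41:
  p = 9/41 = 0.219512: log2(p) = -2.187627, -p*log2(p) = 0.480211
  p = 7/41 = 0.170732: log2(p) = -2.550197, -p*log2(p) = 0.435400
  p = 12/41 = 0.292683: log2(p) = -1.772590, -p*log2(p) = 0.518807
  p = 13/41 = 0.317073: log2(p) = -1.657112, -p*log2(p) = 0.525426
H = 0.480211 + 0.435400 + 0.518807 + 0.525426 = 1.959844

H = 1.9598 bits/symbol


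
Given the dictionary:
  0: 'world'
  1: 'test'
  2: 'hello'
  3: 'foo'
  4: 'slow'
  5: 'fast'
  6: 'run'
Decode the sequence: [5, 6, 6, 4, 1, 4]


Look up each index in the dictionary:
  5 -> 'fast'
  6 -> 'run'
  6 -> 'run'
  4 -> 'slow'
  1 -> 'test'
  4 -> 'slow'

Decoded: "fast run run slow test slow"


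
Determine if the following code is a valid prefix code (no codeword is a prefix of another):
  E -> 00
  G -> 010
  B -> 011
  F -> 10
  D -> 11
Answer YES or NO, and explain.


Checking each pair (does one codeword prefix another?):
  E='00' vs G='010': no prefix
  E='00' vs B='011': no prefix
  E='00' vs F='10': no prefix
  E='00' vs D='11': no prefix
  G='010' vs E='00': no prefix
  G='010' vs B='011': no prefix
  G='010' vs F='10': no prefix
  G='010' vs D='11': no prefix
  B='011' vs E='00': no prefix
  B='011' vs G='010': no prefix
  B='011' vs F='10': no prefix
  B='011' vs D='11': no prefix
  F='10' vs E='00': no prefix
  F='10' vs G='010': no prefix
  F='10' vs B='011': no prefix
  F='10' vs D='11': no prefix
  D='11' vs E='00': no prefix
  D='11' vs G='010': no prefix
  D='11' vs B='011': no prefix
  D='11' vs F='10': no prefix
No violation found over all pairs.

YES -- this is a valid prefix code. No codeword is a prefix of any other codeword.


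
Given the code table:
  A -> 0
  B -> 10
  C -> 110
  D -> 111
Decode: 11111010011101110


Decoding:
111 -> D
110 -> C
10 -> B
0 -> A
111 -> D
0 -> A
111 -> D
0 -> A


Result: DCBADADA


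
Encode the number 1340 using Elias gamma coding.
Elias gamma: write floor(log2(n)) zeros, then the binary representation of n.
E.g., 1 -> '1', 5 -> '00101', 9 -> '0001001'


num_bits = floor(log2(1340)) + 1 = 11
leading_zeros = num_bits - 1 = 10
binary(1340) = 10100111100

Elias gamma(1340) = '0000000000' + '10100111100' = 000000000010100111100 (21 bits)


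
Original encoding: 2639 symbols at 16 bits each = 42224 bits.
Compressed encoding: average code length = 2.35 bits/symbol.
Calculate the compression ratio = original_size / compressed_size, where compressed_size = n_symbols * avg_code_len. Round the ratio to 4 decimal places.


original_size = n_symbols * orig_bits = 2639 * 16 = 42224 bits
compressed_size = n_symbols * avg_code_len = 2639 * 2.35 = 6201.65 bits
ratio = original_size / compressed_size = 42224 / 6201.65 = 6.8085

Compression ratio = 6.8085


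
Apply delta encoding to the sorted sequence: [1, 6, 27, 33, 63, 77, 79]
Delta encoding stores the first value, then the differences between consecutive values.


First value: 1
Deltas:
  6 - 1 = 5
  27 - 6 = 21
  33 - 27 = 6
  63 - 33 = 30
  77 - 63 = 14
  79 - 77 = 2


Delta encoded: [1, 5, 21, 6, 30, 14, 2]


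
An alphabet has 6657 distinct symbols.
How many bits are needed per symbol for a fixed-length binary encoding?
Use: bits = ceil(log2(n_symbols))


log2(6657) = 12.7007
Bracket: 2^12 = 4096 < 6657 <= 2^13 = 8192
So ceil(log2(6657)) = 13

bits = ceil(log2(6657)) = ceil(12.7007) = 13 bits


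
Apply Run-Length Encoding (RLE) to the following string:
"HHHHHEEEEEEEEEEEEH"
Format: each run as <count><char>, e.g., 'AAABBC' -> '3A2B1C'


Scanning runs left to right:
  i=0: run of 'H' x 5 -> '5H'
  i=5: run of 'E' x 12 -> '12E'
  i=17: run of 'H' x 1 -> '1H'

RLE = 5H12E1H


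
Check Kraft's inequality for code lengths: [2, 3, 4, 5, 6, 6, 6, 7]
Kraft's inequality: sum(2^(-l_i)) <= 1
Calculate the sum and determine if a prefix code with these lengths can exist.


Sum = 2^(-2) + 2^(-3) + 2^(-4) + 2^(-5) + 2^(-6) + 2^(-6) + 2^(-6) + 2^(-7)
    = 0.25 + 0.125 + 0.0625 + 0.03125 + 0.015625 + 0.015625 + 0.015625 + 0.0078125
    = 67/128 = 0.5234375
Since 0.5234375 <= 1, Kraft's inequality IS satisfied.
A prefix code with these lengths CAN exist.

Kraft sum = 0.5234375. Satisfied.


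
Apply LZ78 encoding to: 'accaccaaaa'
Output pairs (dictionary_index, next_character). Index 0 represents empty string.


LZ78 encoding steps:
Dictionary: {0: ''}
Step 1: w='' (idx 0), next='a' -> output (0, 'a'), add 'a' as idx 1
Step 2: w='' (idx 0), next='c' -> output (0, 'c'), add 'c' as idx 2
Step 3: w='c' (idx 2), next='a' -> output (2, 'a'), add 'ca' as idx 3
Step 4: w='c' (idx 2), next='c' -> output (2, 'c'), add 'cc' as idx 4
Step 5: w='a' (idx 1), next='a' -> output (1, 'a'), add 'aa' as idx 5
Step 6: w='aa' (idx 5), end of input -> output (5, '')


Encoded: [(0, 'a'), (0, 'c'), (2, 'a'), (2, 'c'), (1, 'a'), (5, '')]


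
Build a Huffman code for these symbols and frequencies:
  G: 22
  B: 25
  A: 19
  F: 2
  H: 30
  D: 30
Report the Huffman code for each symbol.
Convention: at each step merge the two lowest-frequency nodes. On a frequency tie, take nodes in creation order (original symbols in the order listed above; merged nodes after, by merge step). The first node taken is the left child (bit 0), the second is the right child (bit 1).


Huffman tree construction:
Step 1: Merge F(2) + A(19) = 21
Step 2: Merge (F+A)(21) + G(22) = 43
Step 3: Merge B(25) + H(30) = 55
Step 4: Merge D(30) + ((F+A)+G)(43) = 73
Step 5: Merge (B+H)(55) + (D+((F+A)+G))(73) = 128
Read each symbol's code off the tree from the root (left child = 0, right child = 1).

Codes:
  G: 111 (length 3)
  B: 00 (length 2)
  A: 1101 (length 4)
  F: 1100 (length 4)
  H: 01 (length 2)
  D: 10 (length 2)
Average code length: 320/128 = 2.5000 bits/symbol


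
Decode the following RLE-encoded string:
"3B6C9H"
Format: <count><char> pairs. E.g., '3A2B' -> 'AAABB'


Expanding each <count><char> pair:
  3B -> 'BBB'
  6C -> 'CCCCCC'
  9H -> 'HHHHHHHHH'

Decoded = BBBCCCCCCHHHHHHHHH


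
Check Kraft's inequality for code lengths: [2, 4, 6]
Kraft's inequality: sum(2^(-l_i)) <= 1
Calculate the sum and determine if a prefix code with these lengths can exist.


Sum = 2^(-2) + 2^(-4) + 2^(-6)
    = 0.25 + 0.0625 + 0.015625
    = 21/64 = 0.328125
Since 0.328125 <= 1, Kraft's inequality IS satisfied.
A prefix code with these lengths CAN exist.

Kraft sum = 0.328125. Satisfied.


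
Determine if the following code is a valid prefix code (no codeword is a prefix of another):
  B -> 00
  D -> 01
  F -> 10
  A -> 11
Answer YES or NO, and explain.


Checking each pair (does one codeword prefix another?):
  B='00' vs D='01': no prefix
  B='00' vs F='10': no prefix
  B='00' vs A='11': no prefix
  D='01' vs B='00': no prefix
  D='01' vs F='10': no prefix
  D='01' vs A='11': no prefix
  F='10' vs B='00': no prefix
  F='10' vs D='01': no prefix
  F='10' vs A='11': no prefix
  A='11' vs B='00': no prefix
  A='11' vs D='01': no prefix
  A='11' vs F='10': no prefix
No violation found over all pairs.

YES -- this is a valid prefix code. No codeword is a prefix of any other codeword.


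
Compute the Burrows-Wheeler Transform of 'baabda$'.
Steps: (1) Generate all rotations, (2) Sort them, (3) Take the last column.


Rotations (sorted):
  0: $baabda -> last char: a
  1: a$baabd -> last char: d
  2: aabda$b -> last char: b
  3: abda$ba -> last char: a
  4: baabda$ -> last char: $
  5: bda$baa -> last char: a
  6: da$baab -> last char: b


BWT = adba$ab


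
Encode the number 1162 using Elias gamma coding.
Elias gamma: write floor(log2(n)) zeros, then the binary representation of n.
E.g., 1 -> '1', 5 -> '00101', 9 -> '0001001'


num_bits = floor(log2(1162)) + 1 = 11
leading_zeros = num_bits - 1 = 10
binary(1162) = 10010001010

Elias gamma(1162) = '0000000000' + '10010001010' = 000000000010010001010 (21 bits)


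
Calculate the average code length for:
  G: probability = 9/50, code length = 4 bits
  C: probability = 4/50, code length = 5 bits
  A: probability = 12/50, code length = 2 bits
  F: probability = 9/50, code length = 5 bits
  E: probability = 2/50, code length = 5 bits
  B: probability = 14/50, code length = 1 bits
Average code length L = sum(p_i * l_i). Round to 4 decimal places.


Weighted contributions p_i * l_i:
  G: (9/50) * 4 = 36/50
  C: (4/50) * 5 = 20/50
  A: (12/50) * 2 = 24/50
  F: (9/50) * 5 = 45/50
  E: (2/50) * 5 = 10/50
  B: (14/50) * 1 = 14/50
Sum = (36 + 20 + 24 + 45 + 10 + 14)/50 = 149/50

L = 149/50 = 2.9800 bits/symbol


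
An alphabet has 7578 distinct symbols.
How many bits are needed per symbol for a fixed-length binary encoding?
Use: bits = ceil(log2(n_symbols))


log2(7578) = 12.8876
Bracket: 2^12 = 4096 < 7578 <= 2^13 = 8192
So ceil(log2(7578)) = 13

bits = ceil(log2(7578)) = ceil(12.8876) = 13 bits


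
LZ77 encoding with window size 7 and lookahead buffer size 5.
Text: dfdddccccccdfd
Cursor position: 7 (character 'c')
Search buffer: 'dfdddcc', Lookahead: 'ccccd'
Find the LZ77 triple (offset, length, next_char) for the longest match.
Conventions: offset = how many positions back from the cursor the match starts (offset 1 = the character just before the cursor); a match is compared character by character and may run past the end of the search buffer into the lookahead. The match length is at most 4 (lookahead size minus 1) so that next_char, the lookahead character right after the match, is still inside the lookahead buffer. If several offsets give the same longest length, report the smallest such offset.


Try each offset into the search buffer:
  offset=1 (pos 6, char 'c'): match length 4
  offset=2 (pos 5, char 'c'): match length 4
  offset=3 (pos 4, char 'd'): match length 0
  offset=4 (pos 3, char 'd'): match length 0
  offset=5 (pos 2, char 'd'): match length 0
  offset=6 (pos 1, char 'f'): match length 0
  offset=7 (pos 0, char 'd'): match length 0
Longest match has length 4, found at offsets 1, 2; take the smallest, offset 1.
next_char = character at position 7 + 4 = 11 -> 'd'

Best match: offset=1, length=4 (matching 'cccc' starting at position 6)
LZ77 triple: (1, 4, 'd')


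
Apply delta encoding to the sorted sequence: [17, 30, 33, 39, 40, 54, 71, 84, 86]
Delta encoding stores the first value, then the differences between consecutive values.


First value: 17
Deltas:
  30 - 17 = 13
  33 - 30 = 3
  39 - 33 = 6
  40 - 39 = 1
  54 - 40 = 14
  71 - 54 = 17
  84 - 71 = 13
  86 - 84 = 2


Delta encoded: [17, 13, 3, 6, 1, 14, 17, 13, 2]


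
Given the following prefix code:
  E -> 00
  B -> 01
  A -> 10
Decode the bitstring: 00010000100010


Decoding step by step:
Bits 00 -> E
Bits 01 -> B
Bits 00 -> E
Bits 00 -> E
Bits 10 -> A
Bits 00 -> E
Bits 10 -> A


Decoded message: EBEEAEA


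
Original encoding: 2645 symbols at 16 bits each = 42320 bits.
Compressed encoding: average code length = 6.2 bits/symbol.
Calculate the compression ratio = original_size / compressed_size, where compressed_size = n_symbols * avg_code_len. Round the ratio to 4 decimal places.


original_size = n_symbols * orig_bits = 2645 * 16 = 42320 bits
compressed_size = n_symbols * avg_code_len = 2645 * 6.2 = 16399.0 bits
ratio = original_size / compressed_size = 42320 / 16399.0 = 2.5806

Compression ratio = 2.5806


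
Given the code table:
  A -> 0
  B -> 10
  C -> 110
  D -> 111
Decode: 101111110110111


Decoding:
10 -> B
111 -> D
111 -> D
0 -> A
110 -> C
111 -> D


Result: BDDACD


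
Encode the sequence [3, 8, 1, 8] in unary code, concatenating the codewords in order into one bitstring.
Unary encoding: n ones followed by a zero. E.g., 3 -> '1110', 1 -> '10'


Encode each number as n ones followed by a terminating 0:
  3 -> 1110 (4 bits)
  8 -> 111111110 (9 bits)
  1 -> 10 (2 bits)
  8 -> 111111110 (9 bits)
Total length = 4 + 9 + 2 + 9 = 24 bits.

Unary([3, 8, 1, 8]) = 111011111111010111111110 (24 bits)


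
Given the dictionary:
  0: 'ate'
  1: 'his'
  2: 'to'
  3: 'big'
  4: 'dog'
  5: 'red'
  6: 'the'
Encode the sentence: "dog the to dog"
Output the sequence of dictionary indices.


Look up each word in the dictionary:
  'dog' -> 4
  'the' -> 6
  'to' -> 2
  'dog' -> 4

Encoded: [4, 6, 2, 4]


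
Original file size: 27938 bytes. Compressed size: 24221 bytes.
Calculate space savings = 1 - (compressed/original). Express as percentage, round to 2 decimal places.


ratio = compressed/original = 24221/27938 = 0.866955
savings = 1 - ratio = 1 - 0.866955 = 0.133045
as a percentage: 0.133045 * 100 = 13.3%

Space savings = 1 - 24221/27938 = 13.3%


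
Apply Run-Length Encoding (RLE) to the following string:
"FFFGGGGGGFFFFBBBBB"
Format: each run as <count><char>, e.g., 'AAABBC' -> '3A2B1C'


Scanning runs left to right:
  i=0: run of 'F' x 3 -> '3F'
  i=3: run of 'G' x 6 -> '6G'
  i=9: run of 'F' x 4 -> '4F'
  i=13: run of 'B' x 5 -> '5B'

RLE = 3F6G4F5B


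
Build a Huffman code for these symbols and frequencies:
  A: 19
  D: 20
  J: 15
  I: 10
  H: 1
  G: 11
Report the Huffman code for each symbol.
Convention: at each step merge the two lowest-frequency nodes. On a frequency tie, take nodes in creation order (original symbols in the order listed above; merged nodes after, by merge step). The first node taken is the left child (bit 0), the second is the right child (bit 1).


Huffman tree construction:
Step 1: Merge H(1) + I(10) = 11
Step 2: Merge G(11) + (H+I)(11) = 22
Step 3: Merge J(15) + A(19) = 34
Step 4: Merge D(20) + (G+(H+I))(22) = 42
Step 5: Merge (J+A)(34) + (D+(G+(H+I)))(42) = 76
Read each symbol's code off the tree from the root (left child = 0, right child = 1).

Codes:
  A: 01 (length 2)
  D: 10 (length 2)
  J: 00 (length 2)
  I: 1111 (length 4)
  H: 1110 (length 4)
  G: 110 (length 3)
Average code length: 185/76 = 2.4342 bits/symbol


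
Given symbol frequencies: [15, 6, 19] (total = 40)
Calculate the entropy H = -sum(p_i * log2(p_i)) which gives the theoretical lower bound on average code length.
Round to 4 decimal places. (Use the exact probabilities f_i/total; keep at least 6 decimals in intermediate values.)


Per-symbol terms -p_i * log2(p_i) with p_i = f_i/40:
  p = 15/40 = 0.375000: log2(p) = -1.415037, -p*log2(p) = 0.530639
  p = 6/40 = 0.150000: log2(p) = -2.736966, -p*log2(p) = 0.410545
  p = 19/40 = 0.475000: log2(p) = -1.074001, -p*log2(p) = 0.510150
H = 0.530639 + 0.410545 + 0.510150 = 1.451334

H = 1.4513 bits/symbol


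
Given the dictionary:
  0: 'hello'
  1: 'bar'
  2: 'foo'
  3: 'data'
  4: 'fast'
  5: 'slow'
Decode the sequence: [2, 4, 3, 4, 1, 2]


Look up each index in the dictionary:
  2 -> 'foo'
  4 -> 'fast'
  3 -> 'data'
  4 -> 'fast'
  1 -> 'bar'
  2 -> 'foo'

Decoded: "foo fast data fast bar foo"


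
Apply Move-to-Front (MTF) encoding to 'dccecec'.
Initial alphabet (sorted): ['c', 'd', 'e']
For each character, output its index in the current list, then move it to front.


MTF encoding:
'd': index 1 in ['c', 'd', 'e'] -> ['d', 'c', 'e']
'c': index 1 in ['d', 'c', 'e'] -> ['c', 'd', 'e']
'c': index 0 in ['c', 'd', 'e'] -> ['c', 'd', 'e']
'e': index 2 in ['c', 'd', 'e'] -> ['e', 'c', 'd']
'c': index 1 in ['e', 'c', 'd'] -> ['c', 'e', 'd']
'e': index 1 in ['c', 'e', 'd'] -> ['e', 'c', 'd']
'c': index 1 in ['e', 'c', 'd'] -> ['c', 'e', 'd']


Output: [1, 1, 0, 2, 1, 1, 1]


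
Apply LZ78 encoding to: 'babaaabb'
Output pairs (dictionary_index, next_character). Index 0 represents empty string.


LZ78 encoding steps:
Dictionary: {0: ''}
Step 1: w='' (idx 0), next='b' -> output (0, 'b'), add 'b' as idx 1
Step 2: w='' (idx 0), next='a' -> output (0, 'a'), add 'a' as idx 2
Step 3: w='b' (idx 1), next='a' -> output (1, 'a'), add 'ba' as idx 3
Step 4: w='a' (idx 2), next='a' -> output (2, 'a'), add 'aa' as idx 4
Step 5: w='b' (idx 1), next='b' -> output (1, 'b'), add 'bb' as idx 5


Encoded: [(0, 'b'), (0, 'a'), (1, 'a'), (2, 'a'), (1, 'b')]


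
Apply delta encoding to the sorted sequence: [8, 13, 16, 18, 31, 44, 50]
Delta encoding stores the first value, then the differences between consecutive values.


First value: 8
Deltas:
  13 - 8 = 5
  16 - 13 = 3
  18 - 16 = 2
  31 - 18 = 13
  44 - 31 = 13
  50 - 44 = 6


Delta encoded: [8, 5, 3, 2, 13, 13, 6]


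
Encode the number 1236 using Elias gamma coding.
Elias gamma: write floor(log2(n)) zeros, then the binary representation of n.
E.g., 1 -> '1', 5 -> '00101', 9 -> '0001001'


num_bits = floor(log2(1236)) + 1 = 11
leading_zeros = num_bits - 1 = 10
binary(1236) = 10011010100

Elias gamma(1236) = '0000000000' + '10011010100' = 000000000010011010100 (21 bits)


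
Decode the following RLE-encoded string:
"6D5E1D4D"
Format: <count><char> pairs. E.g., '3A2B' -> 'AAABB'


Expanding each <count><char> pair:
  6D -> 'DDDDDD'
  5E -> 'EEEEE'
  1D -> 'D'
  4D -> 'DDDD'

Decoded = DDDDDDEEEEEDDDDD


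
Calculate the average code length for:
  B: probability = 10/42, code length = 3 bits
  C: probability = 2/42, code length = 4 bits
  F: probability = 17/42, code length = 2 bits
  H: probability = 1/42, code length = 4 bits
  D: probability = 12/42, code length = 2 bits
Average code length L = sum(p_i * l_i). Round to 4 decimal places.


Weighted contributions p_i * l_i:
  B: (10/42) * 3 = 30/42
  C: (2/42) * 4 = 8/42
  F: (17/42) * 2 = 34/42
  H: (1/42) * 4 = 4/42
  D: (12/42) * 2 = 24/42
Sum = (30 + 8 + 34 + 4 + 24)/42 = 100/42

L = 100/42 = 2.3810 bits/symbol


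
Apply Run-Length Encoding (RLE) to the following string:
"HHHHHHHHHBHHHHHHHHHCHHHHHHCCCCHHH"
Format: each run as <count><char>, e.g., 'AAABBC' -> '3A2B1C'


Scanning runs left to right:
  i=0: run of 'H' x 9 -> '9H'
  i=9: run of 'B' x 1 -> '1B'
  i=10: run of 'H' x 9 -> '9H'
  i=19: run of 'C' x 1 -> '1C'
  i=20: run of 'H' x 6 -> '6H'
  i=26: run of 'C' x 4 -> '4C'
  i=30: run of 'H' x 3 -> '3H'

RLE = 9H1B9H1C6H4C3H


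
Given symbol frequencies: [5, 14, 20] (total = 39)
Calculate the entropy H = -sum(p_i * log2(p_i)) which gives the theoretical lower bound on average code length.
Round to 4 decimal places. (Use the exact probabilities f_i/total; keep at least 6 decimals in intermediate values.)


Per-symbol terms -p_i * log2(p_i) with p_i = f_i/39:
  p = 5/39 = 0.128205: log2(p) = -2.963474, -p*log2(p) = 0.379933
  p = 14/39 = 0.358974: log2(p) = -1.478047, -p*log2(p) = 0.530581
  p = 20/39 = 0.512821: log2(p) = -0.963474, -p*log2(p) = 0.494089
H = 0.379933 + 0.530581 + 0.494089 = 1.404603

H = 1.4046 bits/symbol


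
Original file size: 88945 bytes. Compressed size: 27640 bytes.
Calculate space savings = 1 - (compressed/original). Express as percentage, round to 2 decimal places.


ratio = compressed/original = 27640/88945 = 0.310754
savings = 1 - ratio = 1 - 0.310754 = 0.689246
as a percentage: 0.689246 * 100 = 68.92%

Space savings = 1 - 27640/88945 = 68.92%


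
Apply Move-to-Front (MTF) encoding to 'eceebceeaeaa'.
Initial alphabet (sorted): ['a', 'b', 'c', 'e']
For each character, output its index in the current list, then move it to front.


MTF encoding:
'e': index 3 in ['a', 'b', 'c', 'e'] -> ['e', 'a', 'b', 'c']
'c': index 3 in ['e', 'a', 'b', 'c'] -> ['c', 'e', 'a', 'b']
'e': index 1 in ['c', 'e', 'a', 'b'] -> ['e', 'c', 'a', 'b']
'e': index 0 in ['e', 'c', 'a', 'b'] -> ['e', 'c', 'a', 'b']
'b': index 3 in ['e', 'c', 'a', 'b'] -> ['b', 'e', 'c', 'a']
'c': index 2 in ['b', 'e', 'c', 'a'] -> ['c', 'b', 'e', 'a']
'e': index 2 in ['c', 'b', 'e', 'a'] -> ['e', 'c', 'b', 'a']
'e': index 0 in ['e', 'c', 'b', 'a'] -> ['e', 'c', 'b', 'a']
'a': index 3 in ['e', 'c', 'b', 'a'] -> ['a', 'e', 'c', 'b']
'e': index 1 in ['a', 'e', 'c', 'b'] -> ['e', 'a', 'c', 'b']
'a': index 1 in ['e', 'a', 'c', 'b'] -> ['a', 'e', 'c', 'b']
'a': index 0 in ['a', 'e', 'c', 'b'] -> ['a', 'e', 'c', 'b']


Output: [3, 3, 1, 0, 3, 2, 2, 0, 3, 1, 1, 0]


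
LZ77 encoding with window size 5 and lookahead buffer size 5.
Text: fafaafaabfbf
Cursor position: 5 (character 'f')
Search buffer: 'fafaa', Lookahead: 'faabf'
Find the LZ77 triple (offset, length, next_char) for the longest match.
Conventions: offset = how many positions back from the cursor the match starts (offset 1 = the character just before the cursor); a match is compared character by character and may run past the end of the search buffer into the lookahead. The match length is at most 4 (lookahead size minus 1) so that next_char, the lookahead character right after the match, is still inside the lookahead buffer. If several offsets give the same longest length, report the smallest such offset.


Try each offset into the search buffer:
  offset=1 (pos 4, char 'a'): match length 0
  offset=2 (pos 3, char 'a'): match length 0
  offset=3 (pos 2, char 'f'): match length 3
  offset=4 (pos 1, char 'a'): match length 0
  offset=5 (pos 0, char 'f'): match length 2
Longest match has length 3 at offset 3.
next_char = character at position 5 + 3 = 8 -> 'b'

Best match: offset=3, length=3 (matching 'faa' starting at position 2)
LZ77 triple: (3, 3, 'b')
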